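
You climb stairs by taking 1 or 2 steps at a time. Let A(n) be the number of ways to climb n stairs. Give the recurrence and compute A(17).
Condition on the size of the last step (1 to 2): before it there were n-1, …, n-2 stairs climbed, and these cases are disjoint, so A(n) = A(n-1) + A(n-2) (Fibonacci-type sequence).
Initial conditions by direct count (compositions of i into parts ≤ 2): A(1) = 1; A(2) = 2.
Iterating the recurrence: A(3) = 3, A(4) = 5, A(5) = 8, A(6) = 13, A(7) = 21, A(8) = 34, A(9) = 55, A(10) = 89, A(11) = 144, A(12) = 233, A(13) = 377, A(14) = 610, A(15) = 987, A(16) = 1597, A(17) = 2584.

A(n) = A(n-1) + A(n-2), A(1) = 1, A(2) = 2; A(17) = 2584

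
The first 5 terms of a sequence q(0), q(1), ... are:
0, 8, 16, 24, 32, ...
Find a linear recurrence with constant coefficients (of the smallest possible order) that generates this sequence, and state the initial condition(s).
Look for the lowest-order linear relation among consecutive terms.
Observation: consecutive differences are constant (= 8).
Check at n=2: 1·8 + 8 = 16. ✓

q(n) = q(n-1) + 8, q(0) = 0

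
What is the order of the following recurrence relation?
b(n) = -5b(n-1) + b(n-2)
The order is the largest lag k for which b(n-k) appears. Here the deepest term is b(n-2), so the order is 2.

Order 2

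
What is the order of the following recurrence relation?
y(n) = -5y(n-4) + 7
The order is the largest lag k for which y(n-k) appears. Here the deepest term is y(n-4) (the 7 term is non-homogeneous and does not affect the order), so the order is 4.

Order 4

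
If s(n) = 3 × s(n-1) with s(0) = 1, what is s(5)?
Computing step by step:
s(0) = 1
s(1) = 3 × 1 = 3
s(2) = 3 × 3 = 9
s(3) = 3 × 9 = 27
s(4) = 3 × 27 = 81
s(5) = 3 × 81 = 243

243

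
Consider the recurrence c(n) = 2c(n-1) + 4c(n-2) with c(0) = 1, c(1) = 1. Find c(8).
Computing the sequence terms:
1, 1, 6, 16, 56, 176, 576, 1856, 6016

6016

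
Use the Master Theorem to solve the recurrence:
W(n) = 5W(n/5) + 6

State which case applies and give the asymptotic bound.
Master Theorem template: W(n) = a·W(n/b) + f(n).
Here: a=5, b=5, f(n)=6
Compute log_b(a) = log_5(5) = 1.
f(n) = 6 = O(n^(1-ε)) with ε = 1. Case 1: W(n) = Θ(n^log_b(a)) = Θ(n).

Case 1: W(n) = Θ(n)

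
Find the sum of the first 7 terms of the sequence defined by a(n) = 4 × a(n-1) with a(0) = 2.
Computing the sequence terms: 2, 8, 32, 128, 512, 2048, 8192
Adding these values together:

10922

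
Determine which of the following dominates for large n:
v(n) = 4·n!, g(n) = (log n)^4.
Comparing growth rates:
Growth-rate hierarchy: log n ≺ any polynomial ≺ any exponential cⁿ (c>1) ≺ n! ≺ nⁿ.
factorial dominates polylogarithmic (log n)^4 asymptotically.

v(n) grows faster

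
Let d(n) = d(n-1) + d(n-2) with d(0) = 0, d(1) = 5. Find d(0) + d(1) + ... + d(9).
Computing the sequence terms: 0, 5, 5, 10, 15, 25, 40, 65, 105, 170
Adding these values together:

440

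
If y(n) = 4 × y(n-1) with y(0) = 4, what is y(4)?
Computing step by step:
y(0) = 4
y(1) = 4 × 4 = 16
y(2) = 4 × 16 = 64
y(3) = 4 × 64 = 256
y(4) = 4 × 256 = 1024

1024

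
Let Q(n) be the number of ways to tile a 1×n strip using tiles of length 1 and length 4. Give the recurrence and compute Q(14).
Condition on the last tile: it has length 1 (leaving a 1×(n-1) strip) or length 4 (leaving a 1×(n-4) strip), so Q(n) = Q(n-1) + Q(n-4) (order-4 linear recurrence).
For 0 ≤ i < 4 only unit tiles fit, so Q(i) = 1.
Iterating the recurrence: Q(4) = 2, Q(5) = 3, Q(6) = 4, Q(7) = 5, Q(8) = 7, Q(9) = 10, Q(10) = 14, Q(11) = 19, Q(12) = 26, Q(13) = 36, Q(14) = 50.

Q(n) = Q(n-1) + Q(n-4), with Q(i) = 1 for 0 ≤ i < 4; Q(14) = 50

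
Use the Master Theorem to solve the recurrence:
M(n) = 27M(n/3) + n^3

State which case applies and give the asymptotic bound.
Master Theorem template: M(n) = a·M(n/b) + f(n).
Here: a=27, b=3, f(n)=n^3
Compute log_b(a) = log_3(27) = 3.
f(n) = n^3 = Θ(n^3). Case 2: M(n) = Θ(n^3 log n).

Case 2: M(n) = Θ(n^3 log n)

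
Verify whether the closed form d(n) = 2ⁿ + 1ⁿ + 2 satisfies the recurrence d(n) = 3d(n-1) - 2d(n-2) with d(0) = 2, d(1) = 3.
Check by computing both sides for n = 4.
From the recurrence with d(0) = 2, d(1) = 3:
  d(0) = 2, d(1) = 3, d(2) = 5, d(3) = 9, d(4) = 17
  so the recurrence gives d(4) = 17.
From the proposed closed form d(n) = 2ⁿ + 1ⁿ + 2:
  d(4) = 19.
The recurrence gives 17 but the closed form gives 19, so the closed form does not satisfy the recurrence.

No, the closed form is incorrect.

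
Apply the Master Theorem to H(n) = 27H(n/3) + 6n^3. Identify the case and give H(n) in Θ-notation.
Master Theorem template: H(n) = a·H(n/b) + f(n).
Here: a=27, b=3, f(n)=6n^3
Compute log_b(a) = log_3(27) = 3.
f(n) = 6n^3 = Θ(n^3). Case 2: H(n) = Θ(n^3 log n).

Case 2: H(n) = Θ(n^3 log n)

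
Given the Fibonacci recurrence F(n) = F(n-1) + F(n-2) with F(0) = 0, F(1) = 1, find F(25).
Computing the sequence terms:
0, 1, 1, 2, 3, 5, 8, 13, 21, 34, 55, 89, 144, 233, 377, 610, 987, 1597, 2584, 4181, 6765, 10946, 17711, 28657, 46368, 75025

75025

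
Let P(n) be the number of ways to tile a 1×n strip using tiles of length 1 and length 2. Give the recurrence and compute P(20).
Condition on the last tile: it has length 1 (leaving a 1×(n-1) strip) or length 2 (leaving a 1×(n-2) strip), so P(n) = P(n-1) + P(n-2) (order-2 linear recurrence).
For 0 ≤ i < 2 only unit tiles fit, so P(i) = 1.
Iterating the recurrence: P(2) = 2, P(3) = 3, P(4) = 5, P(5) = 8, P(6) = 13, P(7) = 21, P(8) = 34, P(9) = 55, P(10) = 89, P(11) = 144, P(12) = 233, P(13) = 377, P(14) = 610, P(15) = 987, P(16) = 1597, P(17) = 2584, P(18) = 4181, P(19) = 6765, P(20) = 10946.

P(n) = P(n-1) + P(n-2), with P(i) = 1 for 0 ≤ i < 2; P(20) = 10946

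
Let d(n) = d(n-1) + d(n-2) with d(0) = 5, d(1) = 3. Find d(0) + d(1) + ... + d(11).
Computing the sequence terms: 5, 3, 8, 11, 19, 30, 49, 79, 128, 207, 335, 542
Adding these values together:

1416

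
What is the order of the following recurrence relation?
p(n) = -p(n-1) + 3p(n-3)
The order is the largest lag k for which p(n-k) appears. Here the deepest term is p(n-3), so the order is 3.

Order 3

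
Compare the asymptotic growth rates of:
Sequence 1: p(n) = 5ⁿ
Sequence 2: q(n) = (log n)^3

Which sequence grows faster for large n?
Comparing growth rates:
Growth-rate hierarchy: log n ≺ any polynomial ≺ any exponential cⁿ (c>1) ≺ n! ≺ nⁿ.
exponential base 5 dominates polylogarithmic (log n)^3 asymptotically.

p(n) grows faster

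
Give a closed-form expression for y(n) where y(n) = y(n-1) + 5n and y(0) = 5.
Recurrence: y(n) = y(n-1) + 5n, initial: y(0) = 5.
Telescoping: y(n) = y(0) + 5·Σᵢ₌₁ⁿ i = 5 + 5·n(n+1)/2.

y(n) = 5·n(n+1)/2 + 5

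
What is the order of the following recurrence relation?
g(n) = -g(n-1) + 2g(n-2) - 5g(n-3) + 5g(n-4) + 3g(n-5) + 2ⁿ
The order is the largest lag k for which g(n-k) appears. Here the deepest term is g(n-5) (the 2ⁿ term is non-homogeneous and does not affect the order), so the order is 5.

Order 5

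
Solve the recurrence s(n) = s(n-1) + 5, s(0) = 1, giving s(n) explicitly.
Recurrence: s(n) = s(n-1) + 5, initial: s(0) = 1.
Each step adds 5, so s(n) = s(0) + 5n = 5n + 1.

s(n) = 5n + 1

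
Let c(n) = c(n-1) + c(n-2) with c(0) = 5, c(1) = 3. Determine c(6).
Computing the sequence terms:
5, 3, 8, 11, 19, 30, 49

49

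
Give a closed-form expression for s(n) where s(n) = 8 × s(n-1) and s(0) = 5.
Recurrence: s(n) = 8 × s(n-1), initial: s(0) = 5.
Each term is 8 times the previous, so this is geometric with ratio 8. After n steps: s(n) = s(0)·8ⁿ = 5·8ⁿ.

s(n) = 5·8ⁿ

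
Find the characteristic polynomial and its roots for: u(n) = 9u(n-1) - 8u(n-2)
Substitute u(n) = rⁿ and divide through by rⁿ⁻²: r² - 9r + 8 = 0
Factor: (r - 1)(r - 8) = 0, so r = 1, 8.
General solution: u(n) = A·1ⁿ + B·8ⁿ

Characteristic: r² - 9r + 8 = 0, Roots: r = 1, 8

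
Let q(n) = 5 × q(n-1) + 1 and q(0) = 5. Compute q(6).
Computing step by step:
q(0) = 5
q(1) = 5 × 5 + 1 = 26
q(2) = 5 × 26 + 1 = 131
q(3) = 5 × 131 + 1 = 656
q(4) = 5 × 656 + 1 = 3281
q(5) = 5 × 3281 + 1 = 16406
q(6) = 5 × 16406 + 1 = 82031

82031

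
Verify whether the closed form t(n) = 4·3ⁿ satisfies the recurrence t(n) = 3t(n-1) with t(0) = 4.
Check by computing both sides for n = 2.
From the recurrence with t(0) = 4:
  t(0) = 4, t(1) = 12, t(2) = 36
  so the recurrence gives t(2) = 36.
From the proposed closed form t(n) = 4·3ⁿ:
  t(2) = 36.
Both sides give 36 at n = 2, and the initial condition(s) match, so the closed form is consistent.

Yes, the closed form is correct.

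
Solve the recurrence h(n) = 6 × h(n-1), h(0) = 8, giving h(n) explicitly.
Recurrence: h(n) = 6 × h(n-1), initial: h(0) = 8.
Each term is 6 times the previous, so this is geometric with ratio 6. After n steps: h(n) = h(0)·6ⁿ = 8·6ⁿ.

h(n) = 8·6ⁿ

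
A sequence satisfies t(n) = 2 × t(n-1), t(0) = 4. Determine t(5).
Computing step by step:
t(0) = 4
t(1) = 2 × 4 = 8
t(2) = 2 × 8 = 16
t(3) = 2 × 16 = 32
t(4) = 2 × 32 = 64
t(5) = 2 × 64 = 128

128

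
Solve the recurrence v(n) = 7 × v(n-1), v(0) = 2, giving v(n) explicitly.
Recurrence: v(n) = 7 × v(n-1), initial: v(0) = 2.
Each term is 7 times the previous, so this is geometric with ratio 7. After n steps: v(n) = v(0)·7ⁿ = 2·7ⁿ.

v(n) = 2·7ⁿ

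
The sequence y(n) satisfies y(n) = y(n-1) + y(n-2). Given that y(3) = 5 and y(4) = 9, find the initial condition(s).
Work backwards using y(k) = y(k+2) - y(k+1):
y(2) = y(4) - y(3) = 9 - 5 = 4
y(1) = y(3) - y(2) = 5 - 4 = 1
y(0) = y(2) - y(1) = 4 - 1 = 3

y(0) = 3, y(1) = 1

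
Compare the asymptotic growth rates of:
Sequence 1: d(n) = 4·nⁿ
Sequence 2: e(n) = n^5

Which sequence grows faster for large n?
Comparing growth rates:
Growth-rate hierarchy: log n ≺ any polynomial ≺ any exponential cⁿ (c>1) ≺ n! ≺ nⁿ.
super-exponential nⁿ dominates polynomial degree 5 asymptotically.

d(n) grows faster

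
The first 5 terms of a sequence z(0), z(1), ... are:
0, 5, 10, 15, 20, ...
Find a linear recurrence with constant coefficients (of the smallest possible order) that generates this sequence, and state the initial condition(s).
Look for the lowest-order linear relation among consecutive terms.
Observation: consecutive differences are constant (= 5).
Check at n=2: 1·5 + 5 = 10. ✓

z(n) = z(n-1) + 5, z(0) = 0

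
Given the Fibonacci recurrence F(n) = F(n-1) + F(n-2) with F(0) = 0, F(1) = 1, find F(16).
Computing the sequence terms:
0, 1, 1, 2, 3, 5, 8, 13, 21, 34, 55, 89, 144, 233, 377, 610, 987

987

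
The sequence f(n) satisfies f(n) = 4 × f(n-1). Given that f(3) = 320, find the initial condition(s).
In general f(n) = 4ⁿ · f(0). At n = 3: f(0) = f(3) / 4^3 = 320 / 64 = 5.

f(0) = 5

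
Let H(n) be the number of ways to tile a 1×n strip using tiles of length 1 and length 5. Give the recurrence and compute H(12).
Condition on the last tile: it has length 1 (leaving a 1×(n-1) strip) or length 5 (leaving a 1×(n-5) strip), so H(n) = H(n-1) + H(n-5) (order-5 linear recurrence).
For 0 ≤ i < 5 only unit tiles fit, so H(i) = 1.
Iterating the recurrence: H(5) = 2, H(6) = 3, H(7) = 4, H(8) = 5, H(9) = 6, H(10) = 8, H(11) = 11, H(12) = 15.

H(n) = H(n-1) + H(n-5), with H(i) = 1 for 0 ≤ i < 5; H(12) = 15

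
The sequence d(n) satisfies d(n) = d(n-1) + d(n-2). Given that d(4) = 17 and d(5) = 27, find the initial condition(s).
Work backwards using d(k) = d(k+2) - d(k+1):
d(3) = d(5) - d(4) = 27 - 17 = 10
d(2) = d(4) - d(3) = 17 - 10 = 7
d(1) = d(3) - d(2) = 10 - 7 = 3
d(0) = d(2) - d(1) = 7 - 3 = 4

d(0) = 4, d(1) = 3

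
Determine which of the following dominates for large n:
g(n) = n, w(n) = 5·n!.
Comparing growth rates:
Growth-rate hierarchy: log n ≺ any polynomial ≺ any exponential cⁿ (c>1) ≺ n! ≺ nⁿ.
factorial dominates polynomial degree 1 asymptotically.

w(n) grows faster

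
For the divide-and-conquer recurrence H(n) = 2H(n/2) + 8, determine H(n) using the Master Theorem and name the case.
Master Theorem template: H(n) = a·H(n/b) + f(n).
Here: a=2, b=2, f(n)=8
Compute log_b(a) = log_2(2) = 1.
f(n) = 8 = O(n^(1-ε)) with ε = 1. Case 1: H(n) = Θ(n^log_b(a)) = Θ(n).

Case 1: H(n) = Θ(n)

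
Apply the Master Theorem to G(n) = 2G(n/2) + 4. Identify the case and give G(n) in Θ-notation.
Master Theorem template: G(n) = a·G(n/b) + f(n).
Here: a=2, b=2, f(n)=4
Compute log_b(a) = log_2(2) = 1.
f(n) = 4 = O(n^(1-ε)) with ε = 1. Case 1: G(n) = Θ(n^log_b(a)) = Θ(n).

Case 1: G(n) = Θ(n)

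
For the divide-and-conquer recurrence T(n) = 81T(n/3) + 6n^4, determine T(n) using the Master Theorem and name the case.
Master Theorem template: T(n) = a·T(n/b) + f(n).
Here: a=81, b=3, f(n)=6n^4
Compute log_b(a) = log_3(81) = 4.
f(n) = 6n^4 = Θ(n^4). Case 2: T(n) = Θ(n^4 log n).

Case 2: T(n) = Θ(n^4 log n)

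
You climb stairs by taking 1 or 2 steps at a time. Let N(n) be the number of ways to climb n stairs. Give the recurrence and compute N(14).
Condition on the size of the last step (1 to 2): before it there were n-1, …, n-2 stairs climbed, and these cases are disjoint, so N(n) = N(n-1) + N(n-2) (Fibonacci-type sequence).
Initial conditions by direct count (compositions of i into parts ≤ 2): N(1) = 1; N(2) = 2.
Iterating the recurrence: N(3) = 3, N(4) = 5, N(5) = 8, N(6) = 13, N(7) = 21, N(8) = 34, N(9) = 55, N(10) = 89, N(11) = 144, N(12) = 233, N(13) = 377, N(14) = 610.

N(n) = N(n-1) + N(n-2), N(1) = 1, N(2) = 2; N(14) = 610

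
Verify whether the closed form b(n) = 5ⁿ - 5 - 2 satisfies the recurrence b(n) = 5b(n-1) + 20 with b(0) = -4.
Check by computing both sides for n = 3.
From the recurrence with b(0) = -4:
  b(0) = -4, b(1) = 0, b(2) = 20, b(3) = 120
  so the recurrence gives b(3) = 120.
From the proposed closed form b(n) = 5ⁿ - 5 - 2:
  b(3) = 118.
The recurrence gives 120 but the closed form gives 118, so the closed form does not satisfy the recurrence.

No, the closed form is incorrect.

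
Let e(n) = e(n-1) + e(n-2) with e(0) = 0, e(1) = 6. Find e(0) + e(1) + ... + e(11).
Computing the sequence terms: 0, 6, 6, 12, 18, 30, 48, 78, 126, 204, 330, 534
Adding these values together:

1392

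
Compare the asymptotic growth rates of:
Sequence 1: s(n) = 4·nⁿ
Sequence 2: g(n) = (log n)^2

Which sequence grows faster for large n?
Comparing growth rates:
Growth-rate hierarchy: log n ≺ any polynomial ≺ any exponential cⁿ (c>1) ≺ n! ≺ nⁿ.
super-exponential nⁿ dominates polylogarithmic (log n)^2 asymptotically.

s(n) grows faster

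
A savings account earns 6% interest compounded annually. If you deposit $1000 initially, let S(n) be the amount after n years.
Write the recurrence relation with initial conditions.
Each year the balance grows by 6%, i.e. is multiplied by 1 + 6/100 = 1.06, so S(n) = 1.06 × S(n-1). The initial deposit gives S(0) = 1000.
Unrolling gives the closed form S(n) = 1000 × (1.06)ⁿ.

S(n) = 1.06 × S(n-1), S(0) = 1000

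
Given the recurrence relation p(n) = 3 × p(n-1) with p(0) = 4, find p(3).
Computing step by step:
p(0) = 4
p(1) = 3 × 4 = 12
p(2) = 3 × 12 = 36
p(3) = 3 × 36 = 108

108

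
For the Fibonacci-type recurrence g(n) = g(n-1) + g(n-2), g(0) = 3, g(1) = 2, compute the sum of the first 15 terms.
Computing the sequence terms: 3, 2, 5, 7, 12, 19, 31, 50, 81, 131, 212, 343, 555, 898, 1453
Adding these values together:

3802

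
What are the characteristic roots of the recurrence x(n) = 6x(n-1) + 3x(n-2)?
Substitute x(n) = rⁿ and divide through by rⁿ⁻²: r² - 6r - 3 = 0
Discriminant: 6² + 4·3 = 48, not a perfect square, so by the quadratic formula r = (6 ± √48)/2.
General solution: x(n) = A·r₁ⁿ + B·r₂ⁿ where r₁,r₂ = (6 ± √48)/2

Characteristic: r² - 6r - 3 = 0, Roots: r = (6 ± √48)/2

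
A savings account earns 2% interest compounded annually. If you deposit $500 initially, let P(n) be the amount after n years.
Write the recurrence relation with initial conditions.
Each year the balance grows by 2%, i.e. is multiplied by 1 + 2/100 = 1.02, so P(n) = 1.02 × P(n-1). The initial deposit gives P(0) = 500.
Unrolling gives the closed form P(n) = 500 × (1.02)ⁿ.

P(n) = 1.02 × P(n-1), P(0) = 500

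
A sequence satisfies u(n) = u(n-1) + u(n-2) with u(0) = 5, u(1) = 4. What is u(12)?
Computing the sequence terms:
5, 4, 9, 13, 22, 35, 57, 92, 149, 241, 390, 631, 1021

1021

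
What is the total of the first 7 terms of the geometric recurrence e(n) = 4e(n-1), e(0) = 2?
Computing the sequence terms: 2, 8, 32, 128, 512, 2048, 8192
Adding these values together:

10922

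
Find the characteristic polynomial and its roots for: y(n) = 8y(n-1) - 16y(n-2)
Substitute y(n) = rⁿ and divide through by rⁿ⁻²: r² - 8r + 16 = 0
Factor: (r - 4)² = 0, so r = 4 (double root).
General solution: y(n) = (A + Bn)·4ⁿ

Characteristic: r² - 8r + 16 = 0, Roots: r = 4 (double root)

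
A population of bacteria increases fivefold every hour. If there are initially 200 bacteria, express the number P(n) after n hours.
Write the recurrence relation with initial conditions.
Each hour multiplies the count by 5, so the count after n hours depends only on the count after n-1 hours: P(n) = 5 × P(n-1). The starting count gives P(0) = 200.
Unrolling n times gives the closed form P(n) = 200 × 5ⁿ.

P(n) = 5 × P(n-1), P(0) = 200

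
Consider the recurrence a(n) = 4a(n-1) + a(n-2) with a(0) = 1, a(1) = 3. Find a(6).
Computing the sequence terms:
1, 3, 13, 55, 233, 987, 4181

4181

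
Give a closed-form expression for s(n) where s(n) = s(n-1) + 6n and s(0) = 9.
Recurrence: s(n) = s(n-1) + 6n, initial: s(0) = 9.
Telescoping: s(n) = s(0) + 6·Σᵢ₌₁ⁿ i = 9 + 6·n(n+1)/2.

s(n) = 6·n(n+1)/2 + 9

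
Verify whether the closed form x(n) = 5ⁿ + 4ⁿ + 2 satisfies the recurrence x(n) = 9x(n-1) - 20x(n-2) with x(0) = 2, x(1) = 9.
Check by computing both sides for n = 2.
From the recurrence with x(0) = 2, x(1) = 9:
  x(0) = 2, x(1) = 9, x(2) = 41
  so the recurrence gives x(2) = 41.
From the proposed closed form x(n) = 5ⁿ + 4ⁿ + 2:
  x(2) = 43.
The recurrence gives 41 but the closed form gives 43, so the closed form does not satisfy the recurrence.

No, the closed form is incorrect.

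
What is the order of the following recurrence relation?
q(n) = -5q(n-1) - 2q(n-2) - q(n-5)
The order is the largest lag k for which q(n-k) appears. Here the deepest term is q(n-5), so the order is 5.

Order 5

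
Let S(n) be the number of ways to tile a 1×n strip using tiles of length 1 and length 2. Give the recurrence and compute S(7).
Condition on the last tile: it has length 1 (leaving a 1×(n-1) strip) or length 2 (leaving a 1×(n-2) strip), so S(n) = S(n-1) + S(n-2) (order-2 linear recurrence).
For 0 ≤ i < 2 only unit tiles fit, so S(i) = 1.
Iterating the recurrence: S(2) = 2, S(3) = 3, S(4) = 5, S(5) = 8, S(6) = 13, S(7) = 21.

S(n) = S(n-1) + S(n-2), with S(i) = 1 for 0 ≤ i < 2; S(7) = 21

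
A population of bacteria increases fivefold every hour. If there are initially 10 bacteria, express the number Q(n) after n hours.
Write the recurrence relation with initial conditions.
Each hour multiplies the count by 5, so the count after n hours depends only on the count after n-1 hours: Q(n) = 5 × Q(n-1). The starting count gives Q(0) = 10.
Unrolling n times gives the closed form Q(n) = 10 × 5ⁿ.

Q(n) = 5 × Q(n-1), Q(0) = 10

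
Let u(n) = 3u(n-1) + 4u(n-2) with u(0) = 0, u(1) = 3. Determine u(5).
Computing the sequence terms:
0, 3, 9, 39, 153, 615

615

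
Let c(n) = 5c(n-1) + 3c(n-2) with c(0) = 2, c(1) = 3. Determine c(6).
Computing the sequence terms:
2, 3, 21, 114, 633, 3507, 19434

19434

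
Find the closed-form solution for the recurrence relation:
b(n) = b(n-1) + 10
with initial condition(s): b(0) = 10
Recurrence: b(n) = b(n-1) + 10, initial: b(0) = 10.
Each step adds 10, so b(n) = b(0) + 10n = 10n + 10.

b(n) = 10n + 10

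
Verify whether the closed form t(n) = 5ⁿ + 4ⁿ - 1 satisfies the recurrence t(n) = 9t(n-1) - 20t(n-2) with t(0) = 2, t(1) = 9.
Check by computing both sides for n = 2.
From the recurrence with t(0) = 2, t(1) = 9:
  t(0) = 2, t(1) = 9, t(2) = 41
  so the recurrence gives t(2) = 41.
From the proposed closed form t(n) = 5ⁿ + 4ⁿ - 1:
  t(2) = 40.
The recurrence gives 41 but the closed form gives 40, so the closed form does not satisfy the recurrence.

No, the closed form is incorrect.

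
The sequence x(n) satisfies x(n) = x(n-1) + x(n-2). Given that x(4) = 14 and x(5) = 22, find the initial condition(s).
Work backwards using x(k) = x(k+2) - x(k+1):
x(3) = x(5) - x(4) = 22 - 14 = 8
x(2) = x(4) - x(3) = 14 - 8 = 6
x(1) = x(3) - x(2) = 8 - 6 = 2
x(0) = x(2) - x(1) = 6 - 2 = 4

x(0) = 4, x(1) = 2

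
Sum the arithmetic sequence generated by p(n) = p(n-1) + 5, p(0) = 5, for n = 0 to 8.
Computing the sequence terms: 5, 10, 15, 20, 25, 30, 35, 40, 45
Adding these values together:

225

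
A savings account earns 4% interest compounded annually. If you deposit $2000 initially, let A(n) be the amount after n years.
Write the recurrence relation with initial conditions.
Each year the balance grows by 4%, i.e. is multiplied by 1 + 4/100 = 1.04, so A(n) = 1.04 × A(n-1). The initial deposit gives A(0) = 2000.
Unrolling gives the closed form A(n) = 2000 × (1.04)ⁿ.

A(n) = 1.04 × A(n-1), A(0) = 2000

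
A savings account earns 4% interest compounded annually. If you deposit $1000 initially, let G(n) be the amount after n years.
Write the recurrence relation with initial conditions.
Each year the balance grows by 4%, i.e. is multiplied by 1 + 4/100 = 1.04, so G(n) = 1.04 × G(n-1). The initial deposit gives G(0) = 1000.
Unrolling gives the closed form G(n) = 1000 × (1.04)ⁿ.

G(n) = 1.04 × G(n-1), G(0) = 1000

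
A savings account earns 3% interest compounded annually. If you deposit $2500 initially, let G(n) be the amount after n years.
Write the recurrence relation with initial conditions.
Each year the balance grows by 3%, i.e. is multiplied by 1 + 3/100 = 1.03, so G(n) = 1.03 × G(n-1). The initial deposit gives G(0) = 2500.
Unrolling gives the closed form G(n) = 2500 × (1.03)ⁿ.

G(n) = 1.03 × G(n-1), G(0) = 2500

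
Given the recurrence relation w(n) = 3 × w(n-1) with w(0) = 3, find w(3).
Computing step by step:
w(0) = 3
w(1) = 3 × 3 = 9
w(2) = 3 × 9 = 27
w(3) = 3 × 27 = 81

81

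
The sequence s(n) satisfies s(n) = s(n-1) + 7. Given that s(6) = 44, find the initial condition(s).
s(6) = s(0) + 6·7, so s(0) = 44 - 42 = 2.

s(0) = 2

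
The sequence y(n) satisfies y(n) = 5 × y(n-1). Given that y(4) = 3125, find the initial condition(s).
In general y(n) = 5ⁿ · y(0). At n = 4: y(0) = y(4) / 5^4 = 3125 / 625 = 5.

y(0) = 5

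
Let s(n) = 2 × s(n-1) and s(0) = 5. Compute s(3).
Computing step by step:
s(0) = 5
s(1) = 2 × 5 = 10
s(2) = 2 × 10 = 20
s(3) = 2 × 20 = 40

40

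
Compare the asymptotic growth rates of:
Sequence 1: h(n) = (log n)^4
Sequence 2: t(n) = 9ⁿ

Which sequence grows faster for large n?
Comparing growth rates:
Growth-rate hierarchy: log n ≺ any polynomial ≺ any exponential cⁿ (c>1) ≺ n! ≺ nⁿ.
exponential base 9 dominates polylogarithmic (log n)^4 asymptotically.

t(n) grows faster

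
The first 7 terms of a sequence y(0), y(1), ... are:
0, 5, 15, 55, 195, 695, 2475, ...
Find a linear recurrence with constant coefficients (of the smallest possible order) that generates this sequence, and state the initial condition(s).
Look for the lowest-order linear relation among consecutive terms.
Observation: y(n) - 3·y(n-1) - (2)·y(n-2) = 0 holds for the shown terms, and no order-1 relation y(n) = α·y(n-1) + β fits.
Check at n=3: 3·15 + (2)·5 = 55. ✓

y(n) = 3y(n-1) + 2y(n-2), y(0) = 0, y(1) = 5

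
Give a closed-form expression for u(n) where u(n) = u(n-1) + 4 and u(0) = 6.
Recurrence: u(n) = u(n-1) + 4, initial: u(0) = 6.
Each step adds 4, so u(n) = u(0) + 4n = 4n + 6.

u(n) = 4n + 6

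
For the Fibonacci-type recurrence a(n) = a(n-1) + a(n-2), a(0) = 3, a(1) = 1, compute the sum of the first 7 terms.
Computing the sequence terms: 3, 1, 4, 5, 9, 14, 23
Adding these values together:

59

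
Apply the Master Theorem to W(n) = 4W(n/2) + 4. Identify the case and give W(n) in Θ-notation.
Master Theorem template: W(n) = a·W(n/b) + f(n).
Here: a=4, b=2, f(n)=4
Compute log_b(a) = log_2(4) = 2.
f(n) = 4 = O(n^(2-ε)) with ε = 2. Case 1: W(n) = Θ(n^log_b(a)) = Θ(n^2).

Case 1: W(n) = Θ(n^2)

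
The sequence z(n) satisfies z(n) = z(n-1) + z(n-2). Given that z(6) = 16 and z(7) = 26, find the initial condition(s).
Work backwards using z(k) = z(k+2) - z(k+1):
z(5) = z(7) - z(6) = 26 - 16 = 10
z(4) = z(6) - z(5) = 16 - 10 = 6
z(3) = z(5) - z(4) = 10 - 6 = 4
z(2) = z(4) - z(3) = 6 - 4 = 2
z(1) = z(3) - z(2) = 4 - 2 = 2
z(0) = z(2) - z(1) = 2 - 2 = 0

z(0) = 0, z(1) = 2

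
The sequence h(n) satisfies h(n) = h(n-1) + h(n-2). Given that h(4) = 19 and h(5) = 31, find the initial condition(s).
Work backwards using h(k) = h(k+2) - h(k+1):
h(3) = h(5) - h(4) = 31 - 19 = 12
h(2) = h(4) - h(3) = 19 - 12 = 7
h(1) = h(3) - h(2) = 12 - 7 = 5
h(0) = h(2) - h(1) = 7 - 5 = 2

h(0) = 2, h(1) = 5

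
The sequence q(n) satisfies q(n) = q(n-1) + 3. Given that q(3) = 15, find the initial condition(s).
q(3) = q(0) + 3·3, so q(0) = 15 - 9 = 6.

q(0) = 6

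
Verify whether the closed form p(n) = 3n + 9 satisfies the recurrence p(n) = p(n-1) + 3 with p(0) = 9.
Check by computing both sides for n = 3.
From the recurrence with p(0) = 9:
  p(0) = 9, p(1) = 12, p(2) = 15, p(3) = 18
  so the recurrence gives p(3) = 18.
From the proposed closed form p(n) = 3n + 9:
  p(3) = 18.
Both sides give 18 at n = 3, and the initial condition(s) match, so the closed form is consistent.

Yes, the closed form is correct.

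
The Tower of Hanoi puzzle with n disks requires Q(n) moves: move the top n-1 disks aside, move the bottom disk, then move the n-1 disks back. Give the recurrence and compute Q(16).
Moving n disks = move the top n-1 disks aside (Q(n-1) moves) + move the largest disk (1 move) + move the n-1 disks back on top (Q(n-1) moves), so Q(n) = 2Q(n-1) + 1, with Q(1) = 1 (a single disk takes one move).
First terms: 1, 3, 7, 15, 31, 63, … — each is one less than a power of 2. Indeed Q(n) + 1 = 2(Q(n-1) + 1) with Q(1) + 1 = 2, so Q(n) + 1 = 2ⁿ and Q(n) = 2ⁿ - 1.
Hence Q(16) = 2^16 - 1 = 65536 - 1 = 65535.

Q(n) = 2Q(n-1) + 1, Q(1) = 1; Q(16) = 65535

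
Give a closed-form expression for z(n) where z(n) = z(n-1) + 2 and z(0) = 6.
Recurrence: z(n) = z(n-1) + 2, initial: z(0) = 6.
Each step adds 2, so z(n) = z(0) + 2n = 2n + 6.

z(n) = 2n + 6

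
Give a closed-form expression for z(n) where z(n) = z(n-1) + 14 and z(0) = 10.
Recurrence: z(n) = z(n-1) + 14, initial: z(0) = 10.
Each step adds 14, so z(n) = z(0) + 14n = 14n + 10.

z(n) = 14n + 10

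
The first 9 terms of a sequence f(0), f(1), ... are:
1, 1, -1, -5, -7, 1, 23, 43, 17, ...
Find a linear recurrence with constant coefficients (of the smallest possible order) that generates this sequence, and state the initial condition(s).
Look for the lowest-order linear relation among consecutive terms.
Observation: f(n) - 2·f(n-1) - (-3)·f(n-2) = 0 holds for the shown terms, and no order-1 relation f(n) = α·f(n-1) + β fits.
Check at n=3: 2·-1 + (-3)·1 = -5. ✓

f(n) = 2f(n-1) - 3f(n-2), f(0) = 1, f(1) = 1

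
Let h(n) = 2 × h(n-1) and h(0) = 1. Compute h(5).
Computing step by step:
h(0) = 1
h(1) = 2 × 1 = 2
h(2) = 2 × 2 = 4
h(3) = 2 × 4 = 8
h(4) = 2 × 8 = 16
h(5) = 2 × 16 = 32

32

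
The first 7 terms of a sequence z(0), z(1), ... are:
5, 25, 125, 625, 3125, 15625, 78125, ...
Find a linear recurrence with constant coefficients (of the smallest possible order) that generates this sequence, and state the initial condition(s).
Look for the lowest-order linear relation among consecutive terms.
Observation: each term is 5× the previous.
Check at n=2: 5·25 = 125. ✓

z(n) = 5 × z(n-1), z(0) = 5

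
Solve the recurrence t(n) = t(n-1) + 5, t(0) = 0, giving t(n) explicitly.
Recurrence: t(n) = t(n-1) + 5, initial: t(0) = 0.
Each step adds 5, so t(n) = t(0) + 5n = 5n.

t(n) = 5n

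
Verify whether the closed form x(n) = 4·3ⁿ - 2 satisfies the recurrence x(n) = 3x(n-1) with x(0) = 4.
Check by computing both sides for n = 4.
From the recurrence with x(0) = 4:
  x(0) = 4, x(1) = 12, x(2) = 36, x(3) = 108, x(4) = 324
  so the recurrence gives x(4) = 324.
From the proposed closed form x(n) = 4·3ⁿ - 2:
  x(4) = 322.
The recurrence gives 324 but the closed form gives 322, so the closed form does not satisfy the recurrence.

No, the closed form is incorrect.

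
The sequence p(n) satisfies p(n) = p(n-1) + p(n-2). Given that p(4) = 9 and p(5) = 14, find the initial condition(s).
Work backwards using p(k) = p(k+2) - p(k+1):
p(3) = p(5) - p(4) = 14 - 9 = 5
p(2) = p(4) - p(3) = 9 - 5 = 4
p(1) = p(3) - p(2) = 5 - 4 = 1
p(0) = p(2) - p(1) = 4 - 1 = 3

p(0) = 3, p(1) = 1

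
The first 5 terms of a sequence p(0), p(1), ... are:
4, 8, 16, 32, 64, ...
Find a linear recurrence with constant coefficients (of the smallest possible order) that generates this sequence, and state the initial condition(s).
Look for the lowest-order linear relation among consecutive terms.
Observation: each term is 2× the previous.
Check at n=2: 2·8 = 16. ✓

p(n) = 2 × p(n-1), p(0) = 4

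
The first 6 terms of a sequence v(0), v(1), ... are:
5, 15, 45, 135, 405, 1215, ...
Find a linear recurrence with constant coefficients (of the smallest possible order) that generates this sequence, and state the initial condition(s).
Look for the lowest-order linear relation among consecutive terms.
Observation: each term is 3× the previous.
Check at n=2: 3·15 = 45. ✓

v(n) = 3 × v(n-1), v(0) = 5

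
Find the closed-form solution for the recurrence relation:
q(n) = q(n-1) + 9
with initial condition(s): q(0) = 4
Recurrence: q(n) = q(n-1) + 9, initial: q(0) = 4.
Each step adds 9, so q(n) = q(0) + 9n = 9n + 4.

q(n) = 9n + 4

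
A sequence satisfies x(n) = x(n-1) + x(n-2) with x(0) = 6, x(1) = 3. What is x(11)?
Computing the sequence terms:
6, 3, 9, 12, 21, 33, 54, 87, 141, 228, 369, 597

597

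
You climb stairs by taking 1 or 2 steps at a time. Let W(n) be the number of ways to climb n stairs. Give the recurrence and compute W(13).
Condition on the size of the last step (1 to 2): before it there were n-1, …, n-2 stairs climbed, and these cases are disjoint, so W(n) = W(n-1) + W(n-2) (Fibonacci-type sequence).
Initial conditions by direct count (compositions of i into parts ≤ 2): W(1) = 1; W(2) = 2.
Iterating the recurrence: W(3) = 3, W(4) = 5, W(5) = 8, W(6) = 13, W(7) = 21, W(8) = 34, W(9) = 55, W(10) = 89, W(11) = 144, W(12) = 233, W(13) = 377.

W(n) = W(n-1) + W(n-2), W(1) = 1, W(2) = 2; W(13) = 377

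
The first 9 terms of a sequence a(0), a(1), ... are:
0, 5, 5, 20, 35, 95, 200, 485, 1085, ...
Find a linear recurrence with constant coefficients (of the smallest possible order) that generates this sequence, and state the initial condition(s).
Look for the lowest-order linear relation among consecutive terms.
Observation: a(n) - 1·a(n-1) - (3)·a(n-2) = 0 holds for the shown terms, and no order-1 relation a(n) = α·a(n-1) + β fits.
Check at n=3: 1·5 + (3)·5 = 20. ✓

a(n) = a(n-1) + 3a(n-2), a(0) = 0, a(1) = 5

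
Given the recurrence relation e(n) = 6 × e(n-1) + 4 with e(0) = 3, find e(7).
Computing step by step:
e(0) = 3
e(1) = 6 × 3 + 4 = 22
e(2) = 6 × 22 + 4 = 136
e(3) = 6 × 136 + 4 = 820
e(4) = 6 × 820 + 4 = 4924
e(5) = 6 × 4924 + 4 = 29548
e(6) = 6 × 29548 + 4 = 177292
e(7) = 6 × 177292 + 4 = 1063756

1063756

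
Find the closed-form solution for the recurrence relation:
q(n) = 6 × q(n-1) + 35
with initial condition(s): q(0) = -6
Recurrence: q(n) = 6 × q(n-1) + 35, initial: q(0) = -6.
Try q(n) = A·6ⁿ + C. Substituting: A·6ⁿ + C = 6(A·6ⁿ⁻¹ + C) + 35 = A·6ⁿ + 6C + 35, so C = 6C + 35, giving C = -7. Then q(0) = A - 7 = -6 gives A = 1.

q(n) = 6ⁿ - 7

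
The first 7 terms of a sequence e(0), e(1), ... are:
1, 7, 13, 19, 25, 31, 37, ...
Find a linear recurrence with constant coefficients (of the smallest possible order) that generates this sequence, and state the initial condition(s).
Look for the lowest-order linear relation among consecutive terms.
Observation: consecutive differences are constant (= 6).
Check at n=2: 1·7 + 6 = 13. ✓

e(n) = e(n-1) + 6, e(0) = 1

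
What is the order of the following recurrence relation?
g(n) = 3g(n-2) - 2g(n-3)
The order is the largest lag k for which g(n-k) appears. Here the deepest term is g(n-3), so the order is 3.

Order 3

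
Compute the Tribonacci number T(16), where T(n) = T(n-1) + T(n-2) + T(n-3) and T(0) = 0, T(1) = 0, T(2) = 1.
Computing the sequence terms:
0, 0, 1, 1, 2, 4, 7, 13, 24, 44, 81, 149, 274, 504, 927, 1705, 3136

3136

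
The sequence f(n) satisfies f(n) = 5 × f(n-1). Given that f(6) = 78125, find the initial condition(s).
In general f(n) = 5ⁿ · f(0). At n = 6: f(0) = f(6) / 5^6 = 78125 / 15625 = 5.

f(0) = 5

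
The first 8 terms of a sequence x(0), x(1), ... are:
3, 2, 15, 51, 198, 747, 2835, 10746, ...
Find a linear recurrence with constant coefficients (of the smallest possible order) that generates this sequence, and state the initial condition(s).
Look for the lowest-order linear relation among consecutive terms.
Observation: x(n) - 3·x(n-1) - (3)·x(n-2) = 0 holds for the shown terms, and no order-1 relation x(n) = α·x(n-1) + β fits.
Check at n=3: 3·15 + (3)·2 = 51. ✓

x(n) = 3x(n-1) + 3x(n-2), x(0) = 3, x(1) = 2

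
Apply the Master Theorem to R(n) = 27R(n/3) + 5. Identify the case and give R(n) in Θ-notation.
Master Theorem template: R(n) = a·R(n/b) + f(n).
Here: a=27, b=3, f(n)=5
Compute log_b(a) = log_3(27) = 3.
f(n) = 5 = O(n^(3-ε)) with ε = 3. Case 1: R(n) = Θ(n^log_b(a)) = Θ(n^3).

Case 1: R(n) = Θ(n^3)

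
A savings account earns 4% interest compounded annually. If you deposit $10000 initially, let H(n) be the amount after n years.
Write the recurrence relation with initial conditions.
Each year the balance grows by 4%, i.e. is multiplied by 1 + 4/100 = 1.04, so H(n) = 1.04 × H(n-1). The initial deposit gives H(0) = 10000.
Unrolling gives the closed form H(n) = 10000 × (1.04)ⁿ.

H(n) = 1.04 × H(n-1), H(0) = 10000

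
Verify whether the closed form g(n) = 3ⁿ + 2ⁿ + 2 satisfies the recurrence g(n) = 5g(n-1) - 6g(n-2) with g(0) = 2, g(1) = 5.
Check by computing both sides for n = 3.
From the recurrence with g(0) = 2, g(1) = 5:
  g(0) = 2, g(1) = 5, g(2) = 13, g(3) = 35
  so the recurrence gives g(3) = 35.
From the proposed closed form g(n) = 3ⁿ + 2ⁿ + 2:
  g(3) = 37.
The recurrence gives 35 but the closed form gives 37, so the closed form does not satisfy the recurrence.

No, the closed form is incorrect.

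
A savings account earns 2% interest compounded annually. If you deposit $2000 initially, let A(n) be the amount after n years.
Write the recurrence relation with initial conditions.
Each year the balance grows by 2%, i.e. is multiplied by 1 + 2/100 = 1.02, so A(n) = 1.02 × A(n-1). The initial deposit gives A(0) = 2000.
Unrolling gives the closed form A(n) = 2000 × (1.02)ⁿ.

A(n) = 1.02 × A(n-1), A(0) = 2000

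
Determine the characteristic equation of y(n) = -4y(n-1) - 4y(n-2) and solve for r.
Substitute y(n) = rⁿ and divide through by rⁿ⁻²: r² + 4r + 4 = 0
Factor: (r + 2)² = 0, so r = -2 (double root).
General solution: y(n) = (A + Bn)·(-2)ⁿ

Characteristic: r² + 4r + 4 = 0, Roots: r = -2 (double root)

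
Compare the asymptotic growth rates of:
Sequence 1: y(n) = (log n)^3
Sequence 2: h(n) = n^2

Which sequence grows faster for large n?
Comparing growth rates:
Growth-rate hierarchy: log n ≺ any polynomial ≺ any exponential cⁿ (c>1) ≺ n! ≺ nⁿ.
polynomial degree 2 dominates polylogarithmic (log n)^3 asymptotically.

h(n) grows faster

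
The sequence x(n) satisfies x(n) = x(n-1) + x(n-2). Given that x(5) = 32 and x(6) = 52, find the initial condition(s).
Work backwards using x(k) = x(k+2) - x(k+1):
x(4) = x(6) - x(5) = 52 - 32 = 20
x(3) = x(5) - x(4) = 32 - 20 = 12
x(2) = x(4) - x(3) = 20 - 12 = 8
x(1) = x(3) - x(2) = 12 - 8 = 4
x(0) = x(2) - x(1) = 8 - 4 = 4

x(0) = 4, x(1) = 4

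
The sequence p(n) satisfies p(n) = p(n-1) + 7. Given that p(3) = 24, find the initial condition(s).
p(3) = p(0) + 3·7, so p(0) = 24 - 21 = 3.

p(0) = 3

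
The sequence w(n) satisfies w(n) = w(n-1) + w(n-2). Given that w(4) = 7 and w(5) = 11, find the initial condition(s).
Work backwards using w(k) = w(k+2) - w(k+1):
w(3) = w(5) - w(4) = 11 - 7 = 4
w(2) = w(4) - w(3) = 7 - 4 = 3
w(1) = w(3) - w(2) = 4 - 3 = 1
w(0) = w(2) - w(1) = 3 - 1 = 2

w(0) = 2, w(1) = 1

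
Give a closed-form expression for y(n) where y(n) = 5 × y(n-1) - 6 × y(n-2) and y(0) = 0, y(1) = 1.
Recurrence: y(n) = 5 × y(n-1) - 6 × y(n-2), initial: y(0) = 0, y(1) = 1.
Characteristic equation: r² - 5r + 6 = 0, which factors as (r - 3)(r - 2) = 0, so r = 3, 2. General solution y(n) = A·3ⁿ + B·2ⁿ. From y(0) = 0: A + B = 0. From y(1) = 1: 3A + 2B = 1. Solving gives A = 1, B = -1.

y(n) = 3ⁿ - 2ⁿ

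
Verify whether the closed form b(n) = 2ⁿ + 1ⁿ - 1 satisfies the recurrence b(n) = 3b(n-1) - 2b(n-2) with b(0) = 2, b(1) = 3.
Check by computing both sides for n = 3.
From the recurrence with b(0) = 2, b(1) = 3:
  b(0) = 2, b(1) = 3, b(2) = 5, b(3) = 9
  so the recurrence gives b(3) = 9.
From the proposed closed form b(n) = 2ⁿ + 1ⁿ - 1:
  b(3) = 8.
The recurrence gives 9 but the closed form gives 8, so the closed form does not satisfy the recurrence.

No, the closed form is incorrect.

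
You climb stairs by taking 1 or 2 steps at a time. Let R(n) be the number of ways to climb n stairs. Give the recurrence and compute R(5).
Condition on the size of the last step (1 to 2): before it there were n-1, …, n-2 stairs climbed, and these cases are disjoint, so R(n) = R(n-1) + R(n-2) (Fibonacci-type sequence).
Initial conditions by direct count (compositions of i into parts ≤ 2): R(1) = 1; R(2) = 2.
Iterating the recurrence: R(3) = 3, R(4) = 5, R(5) = 8.

R(n) = R(n-1) + R(n-2), R(1) = 1, R(2) = 2; R(5) = 8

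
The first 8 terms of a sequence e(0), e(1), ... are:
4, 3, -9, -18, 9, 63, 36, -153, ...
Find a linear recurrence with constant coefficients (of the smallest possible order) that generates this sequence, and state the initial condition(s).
Look for the lowest-order linear relation among consecutive terms.
Observation: e(n) - 1·e(n-1) - (-3)·e(n-2) = 0 holds for the shown terms, and no order-1 relation e(n) = α·e(n-1) + β fits.
Check at n=3: 1·-9 + (-3)·3 = -18. ✓

e(n) = e(n-1) - 3e(n-2), e(0) = 4, e(1) = 3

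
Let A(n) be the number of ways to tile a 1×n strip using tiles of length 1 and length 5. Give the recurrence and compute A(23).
Condition on the last tile: it has length 1 (leaving a 1×(n-1) strip) or length 5 (leaving a 1×(n-5) strip), so A(n) = A(n-1) + A(n-5) (order-5 linear recurrence).
For 0 ≤ i < 5 only unit tiles fit, so A(i) = 1.
Iterating the recurrence: A(5) = 2, A(6) = 3, A(7) = 4, A(8) = 5, A(9) = 6, A(10) = 8, A(11) = 11, A(12) = 15, A(13) = 20, A(14) = 26, A(15) = 34, A(16) = 45, A(17) = 60, A(18) = 80, A(19) = 106, A(20) = 140, A(21) = 185, A(22) = 245, A(23) = 325.

A(n) = A(n-1) + A(n-5), with A(i) = 1 for 0 ≤ i < 5; A(23) = 325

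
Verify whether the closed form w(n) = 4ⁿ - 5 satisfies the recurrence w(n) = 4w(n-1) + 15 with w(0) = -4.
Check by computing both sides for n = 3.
From the recurrence with w(0) = -4:
  w(0) = -4, w(1) = -1, w(2) = 11, w(3) = 59
  so the recurrence gives w(3) = 59.
From the proposed closed form w(n) = 4ⁿ - 5:
  w(3) = 59.
Both sides give 59 at n = 3, and the initial condition(s) match, so the closed form is consistent.

Yes, the closed form is correct.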